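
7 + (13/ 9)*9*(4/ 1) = 59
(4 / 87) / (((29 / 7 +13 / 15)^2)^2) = 40516875 / 554984665076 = 0.00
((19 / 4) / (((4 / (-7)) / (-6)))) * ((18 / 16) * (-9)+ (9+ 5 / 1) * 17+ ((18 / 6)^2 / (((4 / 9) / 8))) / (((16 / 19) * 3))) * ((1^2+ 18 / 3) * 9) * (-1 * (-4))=3670002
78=78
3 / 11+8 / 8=14 / 11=1.27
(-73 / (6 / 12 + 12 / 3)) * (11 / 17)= -10.50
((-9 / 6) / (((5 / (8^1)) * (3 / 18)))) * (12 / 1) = -864 / 5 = -172.80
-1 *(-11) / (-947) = -11 / 947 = -0.01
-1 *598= -598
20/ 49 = 0.41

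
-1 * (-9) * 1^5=9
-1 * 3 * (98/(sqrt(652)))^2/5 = -7203/815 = -8.84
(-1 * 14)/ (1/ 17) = -238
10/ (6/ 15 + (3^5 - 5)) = 25/ 596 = 0.04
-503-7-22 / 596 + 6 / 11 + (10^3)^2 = 3276329887 / 3278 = 999490.51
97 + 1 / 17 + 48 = 2466 / 17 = 145.06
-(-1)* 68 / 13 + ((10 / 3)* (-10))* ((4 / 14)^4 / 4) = 484604 / 93639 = 5.18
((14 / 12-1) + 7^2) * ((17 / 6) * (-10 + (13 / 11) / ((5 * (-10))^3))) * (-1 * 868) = 1209173.37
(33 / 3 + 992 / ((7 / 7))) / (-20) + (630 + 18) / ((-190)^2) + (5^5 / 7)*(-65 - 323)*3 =-131326418369 / 252700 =-519692.99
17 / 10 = 1.70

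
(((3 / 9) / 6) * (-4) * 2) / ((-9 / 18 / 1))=8 / 9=0.89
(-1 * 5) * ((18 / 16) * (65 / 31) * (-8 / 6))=975 / 62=15.73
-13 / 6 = -2.17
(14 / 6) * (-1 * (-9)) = 21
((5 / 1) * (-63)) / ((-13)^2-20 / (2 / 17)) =315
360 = 360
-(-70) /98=5 /7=0.71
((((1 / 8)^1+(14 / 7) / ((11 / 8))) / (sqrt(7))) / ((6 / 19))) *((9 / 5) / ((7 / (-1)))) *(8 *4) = -15846 *sqrt(7) / 2695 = -15.56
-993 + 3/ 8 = -7941/ 8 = -992.62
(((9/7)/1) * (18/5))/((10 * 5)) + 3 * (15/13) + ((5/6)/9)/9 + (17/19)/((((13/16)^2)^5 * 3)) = 6619796113985444821/1113862149516957750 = 5.94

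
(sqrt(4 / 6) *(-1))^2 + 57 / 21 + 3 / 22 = 1625 / 462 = 3.52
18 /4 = 9 /2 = 4.50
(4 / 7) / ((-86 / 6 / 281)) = -3372 / 301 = -11.20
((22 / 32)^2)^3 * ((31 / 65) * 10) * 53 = 2910674723 / 109051904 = 26.69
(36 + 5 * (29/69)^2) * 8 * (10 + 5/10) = 4916828/1587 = 3098.19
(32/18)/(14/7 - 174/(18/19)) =-0.01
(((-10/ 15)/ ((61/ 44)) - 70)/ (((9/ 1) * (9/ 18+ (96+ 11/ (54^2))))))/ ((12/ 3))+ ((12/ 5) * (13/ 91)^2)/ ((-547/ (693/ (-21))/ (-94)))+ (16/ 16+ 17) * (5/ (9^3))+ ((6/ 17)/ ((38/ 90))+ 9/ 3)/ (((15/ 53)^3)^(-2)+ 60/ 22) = -507323114394453596992966309/ 2938926815875873492208149905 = -0.17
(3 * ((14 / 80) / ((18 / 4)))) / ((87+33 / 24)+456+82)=14 / 75165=0.00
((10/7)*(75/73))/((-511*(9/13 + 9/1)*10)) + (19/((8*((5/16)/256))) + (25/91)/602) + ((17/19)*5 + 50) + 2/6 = 582525538783243/291203444805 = 2000.41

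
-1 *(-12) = 12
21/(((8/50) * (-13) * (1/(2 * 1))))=-525/26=-20.19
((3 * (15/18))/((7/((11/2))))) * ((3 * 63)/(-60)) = -99/16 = -6.19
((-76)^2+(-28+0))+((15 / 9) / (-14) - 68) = 5679.88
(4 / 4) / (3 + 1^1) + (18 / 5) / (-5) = -47 / 100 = -0.47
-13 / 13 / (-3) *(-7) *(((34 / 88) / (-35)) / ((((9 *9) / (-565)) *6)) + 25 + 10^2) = -18712921 / 64152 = -291.70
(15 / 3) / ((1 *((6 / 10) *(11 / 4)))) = 100 / 33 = 3.03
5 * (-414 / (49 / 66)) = -136620 / 49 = -2788.16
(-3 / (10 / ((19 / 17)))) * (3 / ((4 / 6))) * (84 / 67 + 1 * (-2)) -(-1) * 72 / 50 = 146133 / 56950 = 2.57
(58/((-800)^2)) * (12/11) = 87/880000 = 0.00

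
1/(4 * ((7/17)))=17/28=0.61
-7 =-7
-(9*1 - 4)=-5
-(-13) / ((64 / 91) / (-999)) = -1181817 / 64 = -18465.89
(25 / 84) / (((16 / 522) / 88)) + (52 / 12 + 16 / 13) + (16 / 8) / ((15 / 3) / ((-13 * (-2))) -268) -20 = 2129059903 / 2534532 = 840.02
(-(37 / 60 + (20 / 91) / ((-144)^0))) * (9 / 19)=-0.40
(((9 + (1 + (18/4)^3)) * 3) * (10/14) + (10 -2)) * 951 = 11966433/56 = 213686.30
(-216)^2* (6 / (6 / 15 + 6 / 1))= 43740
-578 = -578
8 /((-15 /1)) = -8 /15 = -0.53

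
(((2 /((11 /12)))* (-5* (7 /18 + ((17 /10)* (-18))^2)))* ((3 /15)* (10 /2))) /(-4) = 421537 /165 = 2554.77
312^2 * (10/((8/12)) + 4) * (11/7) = 20344896/7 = 2906413.71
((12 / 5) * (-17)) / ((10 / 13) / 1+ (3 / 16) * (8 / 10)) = -10608 / 239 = -44.38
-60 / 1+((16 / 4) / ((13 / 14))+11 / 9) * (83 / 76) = -479819 / 8892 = -53.96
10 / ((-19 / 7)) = -70 / 19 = -3.68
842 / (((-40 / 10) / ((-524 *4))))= 441208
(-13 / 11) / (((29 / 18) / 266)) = -62244 / 319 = -195.12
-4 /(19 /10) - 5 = -135 /19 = -7.11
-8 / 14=-4 / 7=-0.57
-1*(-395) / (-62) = -395 / 62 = -6.37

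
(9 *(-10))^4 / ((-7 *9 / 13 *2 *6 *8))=-1974375 / 14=-141026.79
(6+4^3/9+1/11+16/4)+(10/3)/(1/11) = 5333/99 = 53.87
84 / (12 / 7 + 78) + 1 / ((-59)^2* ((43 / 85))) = 14676839 / 13920519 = 1.05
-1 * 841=-841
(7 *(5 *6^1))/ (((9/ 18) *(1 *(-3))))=-140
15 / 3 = 5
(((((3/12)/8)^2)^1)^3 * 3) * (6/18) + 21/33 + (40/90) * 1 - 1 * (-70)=71.08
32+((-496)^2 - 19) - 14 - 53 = 245962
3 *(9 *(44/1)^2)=52272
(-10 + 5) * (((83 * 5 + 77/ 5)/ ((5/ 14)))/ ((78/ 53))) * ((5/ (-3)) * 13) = 798392/ 9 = 88710.22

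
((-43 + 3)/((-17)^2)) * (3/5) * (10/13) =-240/3757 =-0.06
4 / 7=0.57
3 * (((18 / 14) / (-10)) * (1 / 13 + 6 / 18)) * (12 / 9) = -96 / 455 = -0.21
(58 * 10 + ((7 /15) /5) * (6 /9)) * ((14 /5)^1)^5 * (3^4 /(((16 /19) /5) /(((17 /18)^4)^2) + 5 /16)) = 1339691317157638713332736 /95853042061421875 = 13976513.30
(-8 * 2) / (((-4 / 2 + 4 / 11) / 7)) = 616 / 9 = 68.44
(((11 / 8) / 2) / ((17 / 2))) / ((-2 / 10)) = -55 / 136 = -0.40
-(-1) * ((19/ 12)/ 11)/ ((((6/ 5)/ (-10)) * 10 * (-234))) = 95/ 185328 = 0.00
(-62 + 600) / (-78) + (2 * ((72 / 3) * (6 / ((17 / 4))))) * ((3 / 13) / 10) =-17681 / 3315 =-5.33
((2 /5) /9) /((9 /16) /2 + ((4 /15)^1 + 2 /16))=64 /969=0.07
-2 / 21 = -0.10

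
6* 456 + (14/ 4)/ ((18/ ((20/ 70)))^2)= 2736.00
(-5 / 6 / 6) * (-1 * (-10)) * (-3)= 25 / 6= 4.17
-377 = -377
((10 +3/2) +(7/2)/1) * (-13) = -195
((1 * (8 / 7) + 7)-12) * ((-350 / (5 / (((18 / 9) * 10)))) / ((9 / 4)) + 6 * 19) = 1960.29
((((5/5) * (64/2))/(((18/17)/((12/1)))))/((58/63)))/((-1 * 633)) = -0.62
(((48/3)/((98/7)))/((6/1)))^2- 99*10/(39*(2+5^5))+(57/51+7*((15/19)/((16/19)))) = 37587022091/4876168752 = 7.71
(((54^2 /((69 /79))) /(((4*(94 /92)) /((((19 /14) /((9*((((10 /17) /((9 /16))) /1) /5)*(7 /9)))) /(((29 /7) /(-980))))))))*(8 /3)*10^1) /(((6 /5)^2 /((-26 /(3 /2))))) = 78369086250 /1363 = 57497495.41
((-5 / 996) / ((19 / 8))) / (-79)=10 / 373749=0.00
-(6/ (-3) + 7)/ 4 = -5/ 4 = -1.25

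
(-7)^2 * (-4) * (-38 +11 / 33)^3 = 282807812 / 27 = 10474363.41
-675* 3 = -2025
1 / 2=0.50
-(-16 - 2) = 18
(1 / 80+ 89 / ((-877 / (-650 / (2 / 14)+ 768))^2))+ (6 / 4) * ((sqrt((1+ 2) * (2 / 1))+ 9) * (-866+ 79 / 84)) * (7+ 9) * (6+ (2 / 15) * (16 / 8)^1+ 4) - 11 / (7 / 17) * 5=-825604047706577 / 430712240 - 639452 * sqrt(6) / 3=-2438944.79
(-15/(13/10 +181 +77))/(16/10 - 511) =250/2201457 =0.00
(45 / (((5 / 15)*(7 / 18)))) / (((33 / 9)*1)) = 7290 / 77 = 94.68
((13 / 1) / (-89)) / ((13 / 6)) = -6 / 89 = -0.07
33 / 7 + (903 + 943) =12955 / 7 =1850.71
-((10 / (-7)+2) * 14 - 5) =-3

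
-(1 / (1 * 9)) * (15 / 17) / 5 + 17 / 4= 863 / 204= 4.23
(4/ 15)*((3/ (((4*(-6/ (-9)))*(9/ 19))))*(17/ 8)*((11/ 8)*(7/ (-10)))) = -1.30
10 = 10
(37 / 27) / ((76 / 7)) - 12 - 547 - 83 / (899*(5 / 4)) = -5155587719 / 9223740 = -558.95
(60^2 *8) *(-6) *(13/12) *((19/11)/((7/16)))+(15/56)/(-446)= -203050598565/274736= -739075.33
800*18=14400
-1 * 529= -529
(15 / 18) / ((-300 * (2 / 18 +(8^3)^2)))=-1 / 94371880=-0.00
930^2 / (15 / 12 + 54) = 3459600 / 221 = 15654.30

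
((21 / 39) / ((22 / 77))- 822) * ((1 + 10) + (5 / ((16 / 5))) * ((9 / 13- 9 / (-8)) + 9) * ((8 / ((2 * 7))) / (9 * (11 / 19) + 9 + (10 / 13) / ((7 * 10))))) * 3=-587856111207 / 20458048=-28734.71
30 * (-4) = -120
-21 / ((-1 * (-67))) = -21 / 67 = -0.31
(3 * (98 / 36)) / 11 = 49 / 66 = 0.74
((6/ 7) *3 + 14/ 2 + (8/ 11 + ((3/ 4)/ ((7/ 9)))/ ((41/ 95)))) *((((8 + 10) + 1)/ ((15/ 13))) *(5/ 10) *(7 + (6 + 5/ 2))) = 1211850419/ 757680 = 1599.42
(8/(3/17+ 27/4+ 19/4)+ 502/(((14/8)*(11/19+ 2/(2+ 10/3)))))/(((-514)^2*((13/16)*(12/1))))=9342064/79844324385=0.00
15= 15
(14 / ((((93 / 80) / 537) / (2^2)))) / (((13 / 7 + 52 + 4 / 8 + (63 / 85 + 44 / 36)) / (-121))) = -55576.08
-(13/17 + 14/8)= -171/68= -2.51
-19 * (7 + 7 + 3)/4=-323/4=-80.75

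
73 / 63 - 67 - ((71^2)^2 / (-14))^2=-5811781781327993 / 1764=-3294660873768.70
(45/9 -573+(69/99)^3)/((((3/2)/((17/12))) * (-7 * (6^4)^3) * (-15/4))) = -346800833/36962270167173120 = -0.00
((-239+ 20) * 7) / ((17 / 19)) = -29127 / 17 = -1713.35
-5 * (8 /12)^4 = -80 /81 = -0.99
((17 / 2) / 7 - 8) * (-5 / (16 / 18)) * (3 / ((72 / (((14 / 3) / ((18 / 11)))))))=5225 / 1152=4.54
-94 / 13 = -7.23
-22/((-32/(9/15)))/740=33/59200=0.00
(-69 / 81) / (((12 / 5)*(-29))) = 115 / 9396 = 0.01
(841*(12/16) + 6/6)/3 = 2527/12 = 210.58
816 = 816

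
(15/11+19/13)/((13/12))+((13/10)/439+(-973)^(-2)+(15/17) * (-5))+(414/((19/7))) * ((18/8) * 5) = 1714.12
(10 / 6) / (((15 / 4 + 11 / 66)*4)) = 5 / 47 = 0.11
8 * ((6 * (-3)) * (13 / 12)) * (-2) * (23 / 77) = 7176 / 77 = 93.19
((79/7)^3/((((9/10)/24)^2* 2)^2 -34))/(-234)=2524359680000/13972005709389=0.18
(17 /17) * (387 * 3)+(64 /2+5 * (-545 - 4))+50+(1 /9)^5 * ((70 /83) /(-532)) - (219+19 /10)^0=-279919540643 /186240546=-1503.00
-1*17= -17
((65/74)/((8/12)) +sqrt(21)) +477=sqrt(21) +70791/148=482.90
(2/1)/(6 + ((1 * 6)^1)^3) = 1/111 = 0.01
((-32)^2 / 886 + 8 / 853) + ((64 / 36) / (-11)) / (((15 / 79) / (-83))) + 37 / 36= 163498381087 / 2244601260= 72.84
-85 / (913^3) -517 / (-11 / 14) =500769910941 / 761048497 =658.00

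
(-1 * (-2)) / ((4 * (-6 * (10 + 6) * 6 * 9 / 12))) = -1 / 864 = -0.00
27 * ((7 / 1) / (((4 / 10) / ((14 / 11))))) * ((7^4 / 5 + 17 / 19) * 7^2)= 2962853208 / 209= 14176331.14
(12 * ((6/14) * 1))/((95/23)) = 828/665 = 1.25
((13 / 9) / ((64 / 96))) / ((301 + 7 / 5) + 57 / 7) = 455 / 65214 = 0.01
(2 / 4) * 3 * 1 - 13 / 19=31 / 38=0.82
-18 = -18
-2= -2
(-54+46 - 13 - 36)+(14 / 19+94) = 717 / 19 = 37.74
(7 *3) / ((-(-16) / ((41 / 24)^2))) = 11767 / 3072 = 3.83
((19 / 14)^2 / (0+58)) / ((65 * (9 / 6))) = 361 / 1108380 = 0.00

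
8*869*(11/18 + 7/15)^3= 793112837/91125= 8703.57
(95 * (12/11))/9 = 380/33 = 11.52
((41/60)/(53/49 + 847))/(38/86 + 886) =86387/95039403120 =0.00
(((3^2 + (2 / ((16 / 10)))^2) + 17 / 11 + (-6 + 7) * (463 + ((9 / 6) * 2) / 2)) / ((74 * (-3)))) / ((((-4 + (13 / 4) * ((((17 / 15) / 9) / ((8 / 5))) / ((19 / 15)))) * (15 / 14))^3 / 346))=14677203268878336 / 1331481127257875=11.02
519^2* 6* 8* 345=4460618160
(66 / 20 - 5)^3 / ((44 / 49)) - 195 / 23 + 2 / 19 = -13.84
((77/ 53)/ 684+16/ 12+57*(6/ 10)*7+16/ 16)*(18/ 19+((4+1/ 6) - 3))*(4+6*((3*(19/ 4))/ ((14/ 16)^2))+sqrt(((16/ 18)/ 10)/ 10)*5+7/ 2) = 10559889529*sqrt(2)/ 61990920+5872807133771/ 96430320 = 61142.99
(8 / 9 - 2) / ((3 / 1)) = -10 / 27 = -0.37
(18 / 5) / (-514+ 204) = -9 / 775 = -0.01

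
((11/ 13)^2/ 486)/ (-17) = -121/ 1396278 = -0.00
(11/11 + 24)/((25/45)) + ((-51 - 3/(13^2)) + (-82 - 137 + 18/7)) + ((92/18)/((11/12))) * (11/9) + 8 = -6631958/31941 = -207.63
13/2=6.50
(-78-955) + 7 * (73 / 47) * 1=-48040 / 47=-1022.13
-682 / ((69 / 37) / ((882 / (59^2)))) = -7418796 / 80063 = -92.66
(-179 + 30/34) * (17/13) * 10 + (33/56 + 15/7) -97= -2423.50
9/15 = 3/5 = 0.60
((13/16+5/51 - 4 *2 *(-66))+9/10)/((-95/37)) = -79980199/387600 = -206.35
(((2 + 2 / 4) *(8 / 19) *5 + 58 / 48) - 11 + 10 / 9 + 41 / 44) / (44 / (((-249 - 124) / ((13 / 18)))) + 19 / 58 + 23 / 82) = -16588118291 / 3489559304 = -4.75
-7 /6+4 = 2.83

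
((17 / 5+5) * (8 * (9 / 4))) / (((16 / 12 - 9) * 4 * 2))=-567 / 230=-2.47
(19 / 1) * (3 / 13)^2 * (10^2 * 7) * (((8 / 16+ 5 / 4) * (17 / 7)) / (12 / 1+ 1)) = 508725 / 2197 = 231.55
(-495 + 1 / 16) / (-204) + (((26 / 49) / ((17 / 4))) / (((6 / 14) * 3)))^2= 178798453 / 73410624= 2.44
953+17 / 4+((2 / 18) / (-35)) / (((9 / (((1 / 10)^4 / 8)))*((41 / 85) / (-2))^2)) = 957.25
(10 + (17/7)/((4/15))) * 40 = 5350/7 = 764.29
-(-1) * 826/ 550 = 413/ 275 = 1.50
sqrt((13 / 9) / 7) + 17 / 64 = 0.72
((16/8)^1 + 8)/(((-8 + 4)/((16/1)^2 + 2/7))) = -4485/7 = -640.71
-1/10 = -0.10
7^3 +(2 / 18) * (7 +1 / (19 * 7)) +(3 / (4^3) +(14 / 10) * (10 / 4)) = 26607911 / 76608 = 347.33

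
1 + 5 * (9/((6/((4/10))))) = 4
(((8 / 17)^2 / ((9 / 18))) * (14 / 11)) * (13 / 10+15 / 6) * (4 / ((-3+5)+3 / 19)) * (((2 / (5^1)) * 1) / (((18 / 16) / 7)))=289816576 / 29326275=9.88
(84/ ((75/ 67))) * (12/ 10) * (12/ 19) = 135072/ 2375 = 56.87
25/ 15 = 5/ 3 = 1.67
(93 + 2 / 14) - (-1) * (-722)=-4402 / 7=-628.86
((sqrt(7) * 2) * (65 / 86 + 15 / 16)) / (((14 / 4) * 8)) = 1165 * sqrt(7) / 9632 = 0.32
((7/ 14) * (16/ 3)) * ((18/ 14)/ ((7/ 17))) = 408/ 49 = 8.33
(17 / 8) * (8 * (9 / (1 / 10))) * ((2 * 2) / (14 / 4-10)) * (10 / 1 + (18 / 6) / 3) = -134640 / 13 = -10356.92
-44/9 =-4.89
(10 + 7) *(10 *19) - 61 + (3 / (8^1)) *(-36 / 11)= 69691 / 22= 3167.77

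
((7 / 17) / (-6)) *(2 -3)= 7 / 102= 0.07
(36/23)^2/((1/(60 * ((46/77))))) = 155520/1771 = 87.81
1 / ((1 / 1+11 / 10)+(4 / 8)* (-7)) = -0.71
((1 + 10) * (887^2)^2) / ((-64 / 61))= -415352663231231 / 64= -6489885362987.98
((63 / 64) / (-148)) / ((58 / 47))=-2961 / 549376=-0.01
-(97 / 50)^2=-9409 / 2500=-3.76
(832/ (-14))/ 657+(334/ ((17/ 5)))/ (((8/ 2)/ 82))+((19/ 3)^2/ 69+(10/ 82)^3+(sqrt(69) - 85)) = sqrt(69)+717325723238584/ 371803087467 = 1937.62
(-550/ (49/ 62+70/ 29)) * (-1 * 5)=4944500/ 5761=858.27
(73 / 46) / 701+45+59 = 104.00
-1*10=-10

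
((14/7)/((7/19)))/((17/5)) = 190/119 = 1.60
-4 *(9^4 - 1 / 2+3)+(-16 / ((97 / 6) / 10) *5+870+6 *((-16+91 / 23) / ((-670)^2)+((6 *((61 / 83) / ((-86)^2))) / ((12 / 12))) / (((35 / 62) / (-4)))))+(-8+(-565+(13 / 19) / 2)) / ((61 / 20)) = -15974094792539688282417 / 623470141418819450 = -25621.27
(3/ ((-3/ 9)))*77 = -693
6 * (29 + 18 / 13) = 2370 / 13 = 182.31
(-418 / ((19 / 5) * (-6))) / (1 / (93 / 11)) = 155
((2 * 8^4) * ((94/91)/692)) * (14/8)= 21.40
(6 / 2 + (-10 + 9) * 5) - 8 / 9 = -26 / 9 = -2.89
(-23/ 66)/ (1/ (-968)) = 1012/ 3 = 337.33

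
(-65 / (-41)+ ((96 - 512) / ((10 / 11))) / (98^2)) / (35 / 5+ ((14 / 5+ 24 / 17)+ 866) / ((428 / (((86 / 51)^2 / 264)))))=39390251100057 / 179873160542453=0.22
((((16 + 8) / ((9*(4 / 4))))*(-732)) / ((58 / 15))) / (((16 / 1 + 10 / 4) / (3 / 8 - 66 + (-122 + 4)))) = 5376540 / 1073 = 5010.75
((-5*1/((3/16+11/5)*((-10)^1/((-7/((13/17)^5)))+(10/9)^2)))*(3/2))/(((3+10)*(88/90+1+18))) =-2173659081300/288993355580891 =-0.01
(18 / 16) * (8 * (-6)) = -54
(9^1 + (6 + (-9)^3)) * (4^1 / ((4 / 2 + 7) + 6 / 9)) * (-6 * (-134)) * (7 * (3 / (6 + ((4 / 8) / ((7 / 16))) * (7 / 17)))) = -1229627952 / 1595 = -770926.62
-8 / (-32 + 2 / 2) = 8 / 31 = 0.26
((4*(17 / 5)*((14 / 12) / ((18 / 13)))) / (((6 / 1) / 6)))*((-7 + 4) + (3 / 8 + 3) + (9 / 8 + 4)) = 17017 / 270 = 63.03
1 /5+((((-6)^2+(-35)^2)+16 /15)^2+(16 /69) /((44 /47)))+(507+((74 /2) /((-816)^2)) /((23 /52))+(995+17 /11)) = 559543787054801 /350961600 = 1594316.26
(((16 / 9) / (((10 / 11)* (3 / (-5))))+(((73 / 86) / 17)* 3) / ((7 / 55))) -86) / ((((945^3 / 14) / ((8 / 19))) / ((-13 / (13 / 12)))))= 31153568 / 4219576881345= 0.00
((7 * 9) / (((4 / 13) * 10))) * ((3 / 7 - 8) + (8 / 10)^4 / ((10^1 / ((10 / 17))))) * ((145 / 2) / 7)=-1904602869 / 1190000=-1600.51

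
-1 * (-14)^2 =-196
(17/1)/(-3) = -17/3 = -5.67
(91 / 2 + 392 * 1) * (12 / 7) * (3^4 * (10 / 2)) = 303750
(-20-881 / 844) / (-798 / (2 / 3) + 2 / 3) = 53283 / 3029116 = 0.02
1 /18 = 0.06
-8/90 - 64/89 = -3236/4005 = -0.81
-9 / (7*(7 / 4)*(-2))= 18 / 49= 0.37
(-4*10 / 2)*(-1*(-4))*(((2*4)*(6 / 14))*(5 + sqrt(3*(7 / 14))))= -9600 / 7 - 960*sqrt(6) / 7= -1707.36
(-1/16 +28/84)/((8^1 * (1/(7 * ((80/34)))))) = 455/816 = 0.56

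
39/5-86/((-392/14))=761/70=10.87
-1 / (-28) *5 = 5 / 28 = 0.18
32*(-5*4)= -640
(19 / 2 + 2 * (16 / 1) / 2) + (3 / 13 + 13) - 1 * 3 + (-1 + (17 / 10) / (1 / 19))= 4357 / 65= 67.03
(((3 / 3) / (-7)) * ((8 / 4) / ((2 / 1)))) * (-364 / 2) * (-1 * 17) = -442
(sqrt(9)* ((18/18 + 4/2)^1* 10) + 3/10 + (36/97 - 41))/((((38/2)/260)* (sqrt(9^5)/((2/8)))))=0.70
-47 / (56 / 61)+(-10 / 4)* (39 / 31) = -54.34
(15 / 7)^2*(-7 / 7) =-225 / 49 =-4.59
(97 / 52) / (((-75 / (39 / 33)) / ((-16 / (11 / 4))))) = 1552 / 9075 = 0.17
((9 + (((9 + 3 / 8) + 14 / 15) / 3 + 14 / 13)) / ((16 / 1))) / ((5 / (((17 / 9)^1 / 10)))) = 1075097 / 33696000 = 0.03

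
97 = 97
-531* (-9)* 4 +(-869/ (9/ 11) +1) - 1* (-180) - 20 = 163934/ 9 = 18214.89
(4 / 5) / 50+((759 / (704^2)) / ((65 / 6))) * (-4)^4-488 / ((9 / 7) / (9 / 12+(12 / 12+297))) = -145935722833 / 1287000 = -113392.17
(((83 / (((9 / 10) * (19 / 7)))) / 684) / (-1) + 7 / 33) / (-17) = -104503 / 10936134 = -0.01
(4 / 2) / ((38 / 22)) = 22 / 19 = 1.16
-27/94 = -0.29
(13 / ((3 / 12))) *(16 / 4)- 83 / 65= 13437 / 65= 206.72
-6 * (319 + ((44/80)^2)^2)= -153163923/80000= -1914.55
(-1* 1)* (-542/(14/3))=813/7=116.14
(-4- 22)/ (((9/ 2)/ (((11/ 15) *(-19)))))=10868/ 135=80.50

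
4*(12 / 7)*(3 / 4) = 36 / 7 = 5.14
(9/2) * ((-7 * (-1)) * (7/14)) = 63/4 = 15.75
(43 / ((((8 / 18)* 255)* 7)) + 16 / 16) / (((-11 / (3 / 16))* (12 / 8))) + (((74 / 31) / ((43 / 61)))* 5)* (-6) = -28365709297 / 279183520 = -101.60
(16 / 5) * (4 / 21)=64 / 105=0.61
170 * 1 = 170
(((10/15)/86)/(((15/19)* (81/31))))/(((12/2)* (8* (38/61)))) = 0.00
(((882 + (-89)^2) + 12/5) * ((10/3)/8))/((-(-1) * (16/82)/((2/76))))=1805107/3648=494.82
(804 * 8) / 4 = 1608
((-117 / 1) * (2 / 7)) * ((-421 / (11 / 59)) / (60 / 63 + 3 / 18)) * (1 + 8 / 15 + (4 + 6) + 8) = 3406023036 / 2585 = 1317610.46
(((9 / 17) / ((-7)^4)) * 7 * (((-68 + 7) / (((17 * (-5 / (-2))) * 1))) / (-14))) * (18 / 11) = 9882 / 38163895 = 0.00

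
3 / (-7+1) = -1 / 2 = -0.50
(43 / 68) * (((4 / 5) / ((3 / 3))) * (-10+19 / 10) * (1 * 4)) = -6966 / 425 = -16.39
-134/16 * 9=-603/8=-75.38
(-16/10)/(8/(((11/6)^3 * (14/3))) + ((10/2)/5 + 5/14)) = -149072/152365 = -0.98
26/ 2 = 13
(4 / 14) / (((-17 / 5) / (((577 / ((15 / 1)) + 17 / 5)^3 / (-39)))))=158.12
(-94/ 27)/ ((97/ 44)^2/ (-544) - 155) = 98999296/ 4407829083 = 0.02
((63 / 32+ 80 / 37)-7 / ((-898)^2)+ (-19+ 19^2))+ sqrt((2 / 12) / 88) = sqrt(33) / 132+ 82619918147 / 238695584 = 346.17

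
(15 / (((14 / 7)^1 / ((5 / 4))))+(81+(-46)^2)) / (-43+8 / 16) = -17651 / 340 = -51.91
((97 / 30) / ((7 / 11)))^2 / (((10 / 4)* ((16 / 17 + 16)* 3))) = 19354313 / 95256000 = 0.20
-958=-958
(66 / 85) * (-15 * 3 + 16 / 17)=-34.21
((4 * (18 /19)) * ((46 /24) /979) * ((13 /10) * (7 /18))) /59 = 2093 /32923770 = 0.00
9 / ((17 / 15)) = 7.94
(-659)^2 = 434281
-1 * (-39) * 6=234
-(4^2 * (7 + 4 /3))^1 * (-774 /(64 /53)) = 170925 /2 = 85462.50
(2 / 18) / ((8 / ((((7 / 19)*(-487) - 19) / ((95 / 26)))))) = -4901 / 6498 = -0.75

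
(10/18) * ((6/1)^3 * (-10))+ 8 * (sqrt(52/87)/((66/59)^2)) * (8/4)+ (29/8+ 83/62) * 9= -286521/248+ 27848 * sqrt(1131)/94743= -1145.44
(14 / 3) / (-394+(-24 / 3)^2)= -7 / 495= -0.01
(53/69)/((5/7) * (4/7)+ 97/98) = 5194/9453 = 0.55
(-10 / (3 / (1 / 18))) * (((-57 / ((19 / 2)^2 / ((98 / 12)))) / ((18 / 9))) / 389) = 245 / 199557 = 0.00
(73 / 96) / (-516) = -73 / 49536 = -0.00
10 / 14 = 5 / 7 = 0.71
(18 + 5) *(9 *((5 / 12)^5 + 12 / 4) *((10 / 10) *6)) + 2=17250499 / 4608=3743.60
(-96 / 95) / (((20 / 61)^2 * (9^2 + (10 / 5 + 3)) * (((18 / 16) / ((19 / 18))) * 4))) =-3721 / 145125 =-0.03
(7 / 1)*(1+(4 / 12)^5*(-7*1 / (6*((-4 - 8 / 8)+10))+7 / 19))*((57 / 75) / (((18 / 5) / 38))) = 18432071 / 328050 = 56.19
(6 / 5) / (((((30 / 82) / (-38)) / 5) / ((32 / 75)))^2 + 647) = 14913724416 / 8040983334085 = 0.00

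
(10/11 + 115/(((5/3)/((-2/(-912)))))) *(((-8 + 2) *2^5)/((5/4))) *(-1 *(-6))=-1021248/1045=-977.27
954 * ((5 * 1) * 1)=4770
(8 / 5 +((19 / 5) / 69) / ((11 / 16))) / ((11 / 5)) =0.76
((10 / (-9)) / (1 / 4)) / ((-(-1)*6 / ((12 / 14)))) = -40 / 63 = -0.63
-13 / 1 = -13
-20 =-20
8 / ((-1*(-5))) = 8 / 5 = 1.60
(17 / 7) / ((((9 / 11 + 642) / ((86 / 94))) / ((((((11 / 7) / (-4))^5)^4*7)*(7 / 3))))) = 5409582709252715033985241 / 12495756012113082118676555023515648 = 0.00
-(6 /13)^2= -36 /169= -0.21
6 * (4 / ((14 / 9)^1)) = 108 / 7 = 15.43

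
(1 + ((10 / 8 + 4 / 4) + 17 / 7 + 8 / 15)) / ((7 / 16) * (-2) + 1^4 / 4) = -5218 / 525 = -9.94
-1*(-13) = 13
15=15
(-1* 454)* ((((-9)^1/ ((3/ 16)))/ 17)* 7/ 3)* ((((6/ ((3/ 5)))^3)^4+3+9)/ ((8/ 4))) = 25424000000305088/ 17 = 1495529411782652.24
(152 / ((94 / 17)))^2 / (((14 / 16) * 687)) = 13354112 / 10623081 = 1.26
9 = 9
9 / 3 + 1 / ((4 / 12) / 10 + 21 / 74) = 1083 / 176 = 6.15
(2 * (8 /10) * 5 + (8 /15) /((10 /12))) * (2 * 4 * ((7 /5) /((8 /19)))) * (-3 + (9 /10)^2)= -1572858 /3125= -503.31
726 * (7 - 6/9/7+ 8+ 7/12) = 157421/14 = 11244.36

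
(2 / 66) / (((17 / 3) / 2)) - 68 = -12714 / 187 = -67.99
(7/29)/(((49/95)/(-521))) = -49495/203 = -243.82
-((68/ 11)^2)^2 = -21381376/ 14641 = -1460.38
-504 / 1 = -504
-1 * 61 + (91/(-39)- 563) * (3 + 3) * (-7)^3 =1163395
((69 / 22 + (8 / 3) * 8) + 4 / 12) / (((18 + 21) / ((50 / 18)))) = 40925 / 23166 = 1.77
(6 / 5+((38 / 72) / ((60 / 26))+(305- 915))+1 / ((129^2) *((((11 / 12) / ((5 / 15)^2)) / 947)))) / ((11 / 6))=-13367798603 / 40271220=-331.94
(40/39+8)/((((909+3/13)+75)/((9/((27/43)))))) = 15136/115155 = 0.13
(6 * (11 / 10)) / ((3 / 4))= 44 / 5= 8.80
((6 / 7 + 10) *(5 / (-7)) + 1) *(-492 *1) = 162852 / 49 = 3323.51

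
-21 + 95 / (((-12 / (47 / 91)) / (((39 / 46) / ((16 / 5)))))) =-455093 / 20608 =-22.08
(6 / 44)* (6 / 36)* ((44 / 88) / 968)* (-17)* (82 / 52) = -697 / 2214784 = -0.00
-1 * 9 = -9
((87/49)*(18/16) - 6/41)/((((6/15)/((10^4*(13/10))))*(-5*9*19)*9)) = -16115125/2061234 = -7.82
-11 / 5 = -2.20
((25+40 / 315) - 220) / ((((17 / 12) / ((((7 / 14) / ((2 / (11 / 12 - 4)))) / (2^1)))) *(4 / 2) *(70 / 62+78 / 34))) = 14081719 / 1818432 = 7.74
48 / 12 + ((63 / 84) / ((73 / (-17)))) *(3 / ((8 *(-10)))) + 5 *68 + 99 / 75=40334141 / 116800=345.33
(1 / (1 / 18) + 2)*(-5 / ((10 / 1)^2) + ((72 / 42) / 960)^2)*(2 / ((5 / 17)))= -266543 / 39200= -6.80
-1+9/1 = 8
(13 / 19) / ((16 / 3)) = 39 / 304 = 0.13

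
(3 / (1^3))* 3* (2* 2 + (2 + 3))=81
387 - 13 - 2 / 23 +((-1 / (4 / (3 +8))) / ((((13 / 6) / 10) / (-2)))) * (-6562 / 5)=-9849316 / 299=-32940.86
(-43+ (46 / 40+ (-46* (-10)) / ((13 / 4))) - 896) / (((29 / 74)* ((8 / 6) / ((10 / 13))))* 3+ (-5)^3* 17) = 7660517 / 20422896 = 0.38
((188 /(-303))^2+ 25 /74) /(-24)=-4910681 /163052784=-0.03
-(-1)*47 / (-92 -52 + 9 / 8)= -376 / 1143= -0.33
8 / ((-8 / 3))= -3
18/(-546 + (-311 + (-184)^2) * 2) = 9/33272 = 0.00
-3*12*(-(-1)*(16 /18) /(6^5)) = -1 /243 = -0.00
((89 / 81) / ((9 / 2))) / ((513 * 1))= 178 / 373977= 0.00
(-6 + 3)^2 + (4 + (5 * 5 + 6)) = 44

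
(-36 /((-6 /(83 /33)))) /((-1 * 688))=-83 /3784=-0.02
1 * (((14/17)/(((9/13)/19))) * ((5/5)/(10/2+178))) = 3458/27999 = 0.12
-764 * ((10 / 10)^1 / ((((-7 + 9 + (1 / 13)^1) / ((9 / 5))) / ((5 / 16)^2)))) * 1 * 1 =-12415 / 192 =-64.66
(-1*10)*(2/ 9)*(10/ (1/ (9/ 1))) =-200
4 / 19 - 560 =-559.79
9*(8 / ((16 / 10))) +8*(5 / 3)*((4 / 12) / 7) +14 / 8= 11941 / 252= 47.38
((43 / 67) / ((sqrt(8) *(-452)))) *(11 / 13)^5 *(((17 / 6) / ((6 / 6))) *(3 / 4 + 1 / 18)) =-3414120149 *sqrt(2) / 9715020951168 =-0.00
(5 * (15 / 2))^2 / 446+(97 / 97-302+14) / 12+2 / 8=-109789 / 5352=-20.51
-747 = -747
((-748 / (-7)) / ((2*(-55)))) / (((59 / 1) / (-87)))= 2958 / 2065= 1.43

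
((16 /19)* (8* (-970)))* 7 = -869120 /19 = -45743.16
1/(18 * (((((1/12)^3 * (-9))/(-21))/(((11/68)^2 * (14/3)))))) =23716/867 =27.35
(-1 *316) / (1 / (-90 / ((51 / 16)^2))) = 808960 / 289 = 2799.17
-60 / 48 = -5 / 4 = -1.25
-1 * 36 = -36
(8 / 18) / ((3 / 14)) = 56 / 27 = 2.07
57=57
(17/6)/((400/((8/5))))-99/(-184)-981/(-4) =16960157/69000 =245.80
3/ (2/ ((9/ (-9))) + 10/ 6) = -9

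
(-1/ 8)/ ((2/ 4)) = -1/ 4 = -0.25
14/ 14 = 1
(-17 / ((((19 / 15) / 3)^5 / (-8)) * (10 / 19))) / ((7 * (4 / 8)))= 5019165000 / 912247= 5501.98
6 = 6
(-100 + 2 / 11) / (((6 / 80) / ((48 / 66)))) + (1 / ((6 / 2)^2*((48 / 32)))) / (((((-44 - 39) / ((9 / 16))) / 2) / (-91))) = -116640509 / 120516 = -967.84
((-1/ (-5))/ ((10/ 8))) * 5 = 4/ 5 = 0.80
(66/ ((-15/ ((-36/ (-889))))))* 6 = -4752/ 4445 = -1.07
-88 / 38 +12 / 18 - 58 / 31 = -6220 / 1767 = -3.52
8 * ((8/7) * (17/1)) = 155.43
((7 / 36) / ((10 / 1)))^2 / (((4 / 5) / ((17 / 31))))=0.00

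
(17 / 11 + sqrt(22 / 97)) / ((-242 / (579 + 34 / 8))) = -39661 / 10648 - 2333 * sqrt(2134) / 93896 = -4.87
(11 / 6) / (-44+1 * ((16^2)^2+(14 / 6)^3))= 99 / 3537254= 0.00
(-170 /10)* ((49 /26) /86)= -833 /2236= -0.37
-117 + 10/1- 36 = -143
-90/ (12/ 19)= -285/ 2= -142.50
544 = 544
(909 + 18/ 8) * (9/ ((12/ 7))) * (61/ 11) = 26529.80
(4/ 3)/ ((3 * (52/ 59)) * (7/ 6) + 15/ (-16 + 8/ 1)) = 1888/ 1713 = 1.10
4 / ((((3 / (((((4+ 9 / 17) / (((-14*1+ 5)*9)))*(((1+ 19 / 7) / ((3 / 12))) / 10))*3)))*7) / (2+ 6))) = -18304 / 48195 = -0.38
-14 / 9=-1.56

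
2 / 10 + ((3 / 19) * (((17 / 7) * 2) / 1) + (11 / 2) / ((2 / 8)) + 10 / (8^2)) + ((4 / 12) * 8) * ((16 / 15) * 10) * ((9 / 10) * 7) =4305437 / 21280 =202.32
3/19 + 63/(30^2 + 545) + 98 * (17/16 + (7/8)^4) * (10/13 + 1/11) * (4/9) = 124563651757/2010145280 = 61.97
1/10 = 0.10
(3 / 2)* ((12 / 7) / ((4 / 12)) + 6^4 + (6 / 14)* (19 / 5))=136791 / 70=1954.16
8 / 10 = 4 / 5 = 0.80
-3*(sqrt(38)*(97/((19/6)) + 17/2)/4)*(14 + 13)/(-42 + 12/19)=118.08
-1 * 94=-94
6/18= 1/3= 0.33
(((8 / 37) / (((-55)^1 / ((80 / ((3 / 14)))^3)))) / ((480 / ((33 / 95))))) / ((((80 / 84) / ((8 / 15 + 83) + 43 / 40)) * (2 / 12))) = -12481204736 / 158175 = -78907.57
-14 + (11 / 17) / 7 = -1655 / 119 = -13.91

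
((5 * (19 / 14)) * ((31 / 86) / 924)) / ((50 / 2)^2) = 589 / 139062000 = 0.00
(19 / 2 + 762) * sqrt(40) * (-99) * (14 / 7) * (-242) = 73934388 * sqrt(10) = 233801063.49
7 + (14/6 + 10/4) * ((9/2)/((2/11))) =1013/8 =126.62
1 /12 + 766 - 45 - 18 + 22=8701 /12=725.08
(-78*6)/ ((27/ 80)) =-1386.67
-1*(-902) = 902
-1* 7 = -7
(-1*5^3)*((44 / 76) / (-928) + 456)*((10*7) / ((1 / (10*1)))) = -175878959375 / 4408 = -39899945.41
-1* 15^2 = -225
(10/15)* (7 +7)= 28/3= 9.33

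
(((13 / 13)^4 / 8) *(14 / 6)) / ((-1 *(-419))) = 7 / 10056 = 0.00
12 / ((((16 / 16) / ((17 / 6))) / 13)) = 442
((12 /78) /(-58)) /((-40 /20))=1 /754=0.00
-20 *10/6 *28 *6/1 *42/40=-5880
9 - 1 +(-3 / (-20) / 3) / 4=641 / 80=8.01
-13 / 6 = -2.17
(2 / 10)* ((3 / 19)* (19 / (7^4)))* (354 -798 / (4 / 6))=-0.21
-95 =-95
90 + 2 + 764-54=802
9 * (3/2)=27/2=13.50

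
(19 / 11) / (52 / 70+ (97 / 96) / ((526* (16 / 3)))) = 179092480 / 77060577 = 2.32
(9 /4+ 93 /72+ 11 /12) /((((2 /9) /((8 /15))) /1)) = 107 /10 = 10.70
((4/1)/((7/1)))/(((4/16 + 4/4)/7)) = 16/5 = 3.20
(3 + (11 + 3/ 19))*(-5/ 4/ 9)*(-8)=2690/ 171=15.73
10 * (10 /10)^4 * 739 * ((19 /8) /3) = 70205 /12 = 5850.42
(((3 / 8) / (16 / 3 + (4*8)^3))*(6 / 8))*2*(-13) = -351 / 1573120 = -0.00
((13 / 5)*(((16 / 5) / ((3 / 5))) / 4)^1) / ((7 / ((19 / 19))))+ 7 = 787 / 105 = 7.50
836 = 836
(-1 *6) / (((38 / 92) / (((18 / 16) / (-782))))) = 27 / 1292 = 0.02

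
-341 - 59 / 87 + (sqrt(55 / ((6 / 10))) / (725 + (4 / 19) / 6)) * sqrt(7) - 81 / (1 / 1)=-36773 / 87 + 95 * sqrt(231) / 41327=-422.64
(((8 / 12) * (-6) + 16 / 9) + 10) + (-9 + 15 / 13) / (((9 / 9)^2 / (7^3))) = -313964 / 117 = -2683.45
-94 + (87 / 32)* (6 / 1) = -1243 / 16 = -77.69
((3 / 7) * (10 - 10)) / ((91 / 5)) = 0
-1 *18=-18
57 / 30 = 19 / 10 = 1.90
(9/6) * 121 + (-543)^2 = 590061/2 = 295030.50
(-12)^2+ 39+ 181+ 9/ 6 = 731/ 2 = 365.50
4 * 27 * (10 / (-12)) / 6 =-15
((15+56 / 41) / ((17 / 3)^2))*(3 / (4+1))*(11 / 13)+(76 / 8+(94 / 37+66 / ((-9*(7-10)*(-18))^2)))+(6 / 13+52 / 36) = 7967944096642 / 560903400135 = 14.21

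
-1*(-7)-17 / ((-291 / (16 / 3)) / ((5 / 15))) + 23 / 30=206129 / 26190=7.87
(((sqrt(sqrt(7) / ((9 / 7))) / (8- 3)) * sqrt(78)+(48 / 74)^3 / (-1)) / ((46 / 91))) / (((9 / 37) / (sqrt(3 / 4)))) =-34944 * sqrt(3) / 31487+3367 * sqrt(26) * 7^(3 / 4) / 4140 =15.92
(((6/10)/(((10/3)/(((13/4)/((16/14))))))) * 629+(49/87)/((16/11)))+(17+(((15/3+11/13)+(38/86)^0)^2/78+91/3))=113243226089/305822400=370.29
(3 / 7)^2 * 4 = 36 / 49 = 0.73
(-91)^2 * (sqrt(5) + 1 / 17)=8281 / 17 + 8281 * sqrt(5)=19004.00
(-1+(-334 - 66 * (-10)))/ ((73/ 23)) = 7475/ 73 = 102.40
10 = 10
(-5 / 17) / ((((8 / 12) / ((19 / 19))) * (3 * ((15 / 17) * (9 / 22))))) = -11 / 27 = -0.41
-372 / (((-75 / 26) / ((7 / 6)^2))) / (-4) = -19747 / 450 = -43.88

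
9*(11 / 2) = 99 / 2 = 49.50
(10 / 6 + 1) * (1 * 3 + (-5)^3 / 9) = -784 / 27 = -29.04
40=40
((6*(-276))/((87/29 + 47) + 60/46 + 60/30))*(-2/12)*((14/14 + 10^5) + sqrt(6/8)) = 1587*sqrt(3)/613 + 317403174/613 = 517791.06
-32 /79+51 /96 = 319 /2528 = 0.13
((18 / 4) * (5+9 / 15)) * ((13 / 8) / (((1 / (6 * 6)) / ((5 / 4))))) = 7371 / 4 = 1842.75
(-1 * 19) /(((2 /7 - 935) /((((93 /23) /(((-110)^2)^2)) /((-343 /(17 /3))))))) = -10013 /1079621630010000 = -0.00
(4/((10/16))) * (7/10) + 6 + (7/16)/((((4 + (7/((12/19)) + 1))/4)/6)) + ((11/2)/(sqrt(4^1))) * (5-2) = 374089/19300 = 19.38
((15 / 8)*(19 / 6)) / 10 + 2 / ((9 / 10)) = 811 / 288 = 2.82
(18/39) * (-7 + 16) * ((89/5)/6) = 801/65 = 12.32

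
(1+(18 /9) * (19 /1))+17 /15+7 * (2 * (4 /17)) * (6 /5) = 11242 /255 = 44.09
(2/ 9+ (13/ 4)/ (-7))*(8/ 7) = -122/ 441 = -0.28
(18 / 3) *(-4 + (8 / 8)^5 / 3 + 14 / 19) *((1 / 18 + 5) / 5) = -15197 / 855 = -17.77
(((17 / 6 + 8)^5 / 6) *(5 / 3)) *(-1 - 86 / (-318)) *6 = -168242140625 / 927288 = -181434.61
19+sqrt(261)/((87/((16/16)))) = sqrt(29)/29+19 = 19.19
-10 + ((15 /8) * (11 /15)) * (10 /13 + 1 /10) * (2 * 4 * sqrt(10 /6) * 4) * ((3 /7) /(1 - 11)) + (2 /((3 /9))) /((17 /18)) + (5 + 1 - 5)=-45 /17 - 1243 * sqrt(15) /2275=-4.76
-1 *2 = -2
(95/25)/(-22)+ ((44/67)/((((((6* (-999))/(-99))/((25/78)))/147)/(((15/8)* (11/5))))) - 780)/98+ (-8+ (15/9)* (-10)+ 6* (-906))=-7599567050281/1389628240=-5468.78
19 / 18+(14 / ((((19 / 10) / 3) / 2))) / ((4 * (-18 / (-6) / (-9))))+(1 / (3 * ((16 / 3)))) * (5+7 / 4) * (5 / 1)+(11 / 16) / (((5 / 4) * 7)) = -11458409 / 383040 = -29.91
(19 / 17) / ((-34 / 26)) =-247 / 289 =-0.85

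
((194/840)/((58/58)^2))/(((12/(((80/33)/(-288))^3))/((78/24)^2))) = -409825/3380180170752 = -0.00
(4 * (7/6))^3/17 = 2744/459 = 5.98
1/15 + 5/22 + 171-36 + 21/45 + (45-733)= -182239/330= -552.24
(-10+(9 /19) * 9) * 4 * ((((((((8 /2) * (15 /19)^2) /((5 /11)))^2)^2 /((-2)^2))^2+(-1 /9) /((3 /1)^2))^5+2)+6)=-1066396613131874379855295758812440435096469852774107735549457278079592764102463691996315051449379374873631370987824887479236882940366755052 /132271650140292597720503657809833657539690599960500268181854702321888679187013409668545929912893785584367471609219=-8062170631430178112286365.00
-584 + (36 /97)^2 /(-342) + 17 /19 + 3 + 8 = -102275902 /178771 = -572.11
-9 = -9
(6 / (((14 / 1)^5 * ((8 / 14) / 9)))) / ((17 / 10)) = 135 / 1306144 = 0.00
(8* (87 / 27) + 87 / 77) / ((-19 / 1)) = -18647 / 13167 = -1.42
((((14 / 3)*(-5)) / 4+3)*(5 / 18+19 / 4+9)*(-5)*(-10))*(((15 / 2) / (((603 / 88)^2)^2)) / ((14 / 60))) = -80443510400000 / 2776441602501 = -28.97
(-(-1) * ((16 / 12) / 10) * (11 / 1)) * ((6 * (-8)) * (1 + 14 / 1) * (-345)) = 364320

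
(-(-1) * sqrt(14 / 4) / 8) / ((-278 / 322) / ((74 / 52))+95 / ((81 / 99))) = 53613 * sqrt(14) / 99080624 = 0.00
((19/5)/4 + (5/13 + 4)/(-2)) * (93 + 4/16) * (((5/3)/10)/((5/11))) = -1325269/31200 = -42.48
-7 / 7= -1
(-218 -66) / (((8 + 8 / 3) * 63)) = -71 / 168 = -0.42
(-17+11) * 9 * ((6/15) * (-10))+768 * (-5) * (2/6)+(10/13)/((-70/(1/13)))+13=-1243334/1183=-1051.00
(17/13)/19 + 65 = 16072/247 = 65.07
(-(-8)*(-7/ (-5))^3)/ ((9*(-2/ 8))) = -10976/ 1125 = -9.76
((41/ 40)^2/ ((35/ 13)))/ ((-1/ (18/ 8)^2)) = -1770093/ 896000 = -1.98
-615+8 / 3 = -1837 / 3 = -612.33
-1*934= -934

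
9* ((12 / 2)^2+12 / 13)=4320 / 13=332.31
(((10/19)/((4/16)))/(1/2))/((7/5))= 400/133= 3.01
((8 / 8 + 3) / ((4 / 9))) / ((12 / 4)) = 3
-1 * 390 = -390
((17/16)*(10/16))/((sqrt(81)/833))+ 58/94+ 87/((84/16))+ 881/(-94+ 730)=1607723969/20087424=80.04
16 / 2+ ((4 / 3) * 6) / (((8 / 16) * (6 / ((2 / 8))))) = 26 / 3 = 8.67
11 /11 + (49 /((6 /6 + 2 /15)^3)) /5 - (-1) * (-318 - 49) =-1765083 /4913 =-359.27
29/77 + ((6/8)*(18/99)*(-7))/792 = 15263/40656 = 0.38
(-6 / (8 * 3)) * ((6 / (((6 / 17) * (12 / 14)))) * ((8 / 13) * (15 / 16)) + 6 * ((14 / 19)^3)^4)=-1334610877505458147 / 460369503165761488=-2.90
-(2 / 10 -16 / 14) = 33 / 35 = 0.94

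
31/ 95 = 0.33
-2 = -2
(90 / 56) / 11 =45 / 308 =0.15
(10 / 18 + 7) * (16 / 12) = 272 / 27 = 10.07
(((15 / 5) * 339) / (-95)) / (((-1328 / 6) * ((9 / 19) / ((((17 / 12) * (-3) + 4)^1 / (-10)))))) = 339 / 132800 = 0.00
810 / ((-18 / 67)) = -3015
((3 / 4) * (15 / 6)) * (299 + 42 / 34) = 9570 / 17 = 562.94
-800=-800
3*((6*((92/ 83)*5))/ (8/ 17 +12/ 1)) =35190/ 4399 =8.00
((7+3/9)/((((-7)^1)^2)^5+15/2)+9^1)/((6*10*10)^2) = 3050732779/122029310808000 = 0.00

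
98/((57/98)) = 9604/57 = 168.49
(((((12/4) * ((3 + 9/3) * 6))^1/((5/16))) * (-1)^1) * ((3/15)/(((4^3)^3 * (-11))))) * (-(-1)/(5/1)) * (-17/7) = -459/39424000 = -0.00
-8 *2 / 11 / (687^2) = -16 / 5191659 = -0.00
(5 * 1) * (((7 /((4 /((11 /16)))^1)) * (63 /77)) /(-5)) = -63 /64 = -0.98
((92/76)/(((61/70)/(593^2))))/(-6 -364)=-56615489/42883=-1320.23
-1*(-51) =51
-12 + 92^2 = 8452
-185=-185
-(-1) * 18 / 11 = 18 / 11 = 1.64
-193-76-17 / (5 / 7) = -1464 / 5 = -292.80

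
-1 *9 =-9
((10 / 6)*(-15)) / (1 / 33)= -825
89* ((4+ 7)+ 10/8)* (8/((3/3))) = 8722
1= 1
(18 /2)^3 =729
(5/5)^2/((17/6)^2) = 36/289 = 0.12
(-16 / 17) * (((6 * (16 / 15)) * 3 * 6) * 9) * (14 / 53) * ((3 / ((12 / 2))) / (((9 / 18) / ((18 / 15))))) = -6967296 / 22525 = -309.31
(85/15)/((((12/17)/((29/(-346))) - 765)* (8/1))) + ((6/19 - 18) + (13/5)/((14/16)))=-12791458531/869357160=-14.71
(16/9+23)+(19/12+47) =2641/36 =73.36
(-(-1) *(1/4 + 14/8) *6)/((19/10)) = 120/19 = 6.32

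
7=7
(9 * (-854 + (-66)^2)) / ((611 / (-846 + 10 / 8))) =-53249661 / 1222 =-43575.83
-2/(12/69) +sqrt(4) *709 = 2813/2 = 1406.50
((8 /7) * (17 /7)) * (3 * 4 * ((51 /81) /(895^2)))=9248 /353252025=0.00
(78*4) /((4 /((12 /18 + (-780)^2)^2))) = 86615420860904 /3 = 28871806953634.67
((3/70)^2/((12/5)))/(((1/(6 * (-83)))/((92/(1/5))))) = -175.32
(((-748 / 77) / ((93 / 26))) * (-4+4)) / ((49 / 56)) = 0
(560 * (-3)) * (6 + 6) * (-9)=181440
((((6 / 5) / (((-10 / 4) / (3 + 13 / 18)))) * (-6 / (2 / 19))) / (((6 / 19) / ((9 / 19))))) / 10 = 3819 / 250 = 15.28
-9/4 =-2.25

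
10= 10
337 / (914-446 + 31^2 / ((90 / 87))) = 10110 / 41909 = 0.24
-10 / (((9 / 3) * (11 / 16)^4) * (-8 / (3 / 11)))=81920 / 161051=0.51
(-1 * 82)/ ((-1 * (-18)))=-41/ 9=-4.56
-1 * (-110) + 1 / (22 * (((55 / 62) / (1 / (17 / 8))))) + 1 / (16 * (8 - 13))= 18103511 / 164560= 110.01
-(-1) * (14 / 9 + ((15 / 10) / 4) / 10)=1147 / 720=1.59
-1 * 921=-921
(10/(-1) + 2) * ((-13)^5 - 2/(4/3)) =2970356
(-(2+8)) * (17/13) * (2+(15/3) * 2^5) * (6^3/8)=-57198.46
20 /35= 0.57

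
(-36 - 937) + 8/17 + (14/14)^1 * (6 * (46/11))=-177171/187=-947.44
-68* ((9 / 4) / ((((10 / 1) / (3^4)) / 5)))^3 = -6586148313 / 128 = -51454283.70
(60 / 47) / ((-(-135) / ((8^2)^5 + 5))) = 1431655772 / 141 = 10153587.04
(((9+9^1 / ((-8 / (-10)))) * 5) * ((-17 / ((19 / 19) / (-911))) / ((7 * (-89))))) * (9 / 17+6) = -40954005 / 2492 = -16434.19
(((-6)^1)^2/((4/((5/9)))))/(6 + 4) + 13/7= 33/14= 2.36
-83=-83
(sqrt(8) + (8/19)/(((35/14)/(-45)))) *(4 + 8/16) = -648/19 + 9 *sqrt(2) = -21.38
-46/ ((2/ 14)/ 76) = -24472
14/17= 0.82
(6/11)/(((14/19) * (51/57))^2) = 390963/311542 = 1.25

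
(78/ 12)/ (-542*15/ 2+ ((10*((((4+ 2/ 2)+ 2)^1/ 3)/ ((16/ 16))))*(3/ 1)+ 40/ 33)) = -429/ 263590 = -0.00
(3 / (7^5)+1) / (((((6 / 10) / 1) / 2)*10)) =16810 / 50421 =0.33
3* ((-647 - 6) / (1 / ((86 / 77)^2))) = -14488764 / 5929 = -2443.71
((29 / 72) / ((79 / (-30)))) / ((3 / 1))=-145 / 2844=-0.05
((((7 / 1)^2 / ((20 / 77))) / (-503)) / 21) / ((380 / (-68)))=9163 / 2867100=0.00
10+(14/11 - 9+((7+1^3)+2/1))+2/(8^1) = 551/44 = 12.52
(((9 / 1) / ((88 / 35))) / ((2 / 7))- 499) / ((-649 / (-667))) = -57107873 / 114224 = -499.96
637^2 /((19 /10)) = 4057690 /19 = 213562.63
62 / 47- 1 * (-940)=44242 / 47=941.32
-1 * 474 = -474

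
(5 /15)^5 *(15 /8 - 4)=-17 /1944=-0.01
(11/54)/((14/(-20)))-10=-1945/189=-10.29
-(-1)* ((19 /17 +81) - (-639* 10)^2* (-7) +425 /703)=3415891978313 /11951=285824782.72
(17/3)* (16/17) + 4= 9.33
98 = 98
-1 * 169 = -169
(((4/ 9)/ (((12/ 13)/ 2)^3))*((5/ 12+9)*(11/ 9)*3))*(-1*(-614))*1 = 838377397/ 8748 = 95836.47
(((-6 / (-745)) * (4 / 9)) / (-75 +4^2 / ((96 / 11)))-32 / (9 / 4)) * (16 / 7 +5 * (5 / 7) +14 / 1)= -5818982576 / 20604465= -282.41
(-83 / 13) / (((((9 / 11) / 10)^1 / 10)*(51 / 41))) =-3743300 / 5967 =-627.33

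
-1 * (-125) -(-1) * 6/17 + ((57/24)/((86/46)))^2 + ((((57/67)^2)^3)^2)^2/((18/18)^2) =17104944561469097075470963827746849694212049841714281/134697976424601118307317148623443543281281892428352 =126.99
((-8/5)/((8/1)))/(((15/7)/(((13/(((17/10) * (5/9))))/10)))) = -273/2125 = -0.13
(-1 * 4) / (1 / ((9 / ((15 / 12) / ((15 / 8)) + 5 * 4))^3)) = -19683 / 59582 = -0.33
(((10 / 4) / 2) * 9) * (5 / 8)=225 / 32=7.03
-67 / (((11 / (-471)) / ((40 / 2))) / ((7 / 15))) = 294532 / 11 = 26775.64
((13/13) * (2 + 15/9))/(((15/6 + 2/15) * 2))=55/79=0.70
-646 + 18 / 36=-645.50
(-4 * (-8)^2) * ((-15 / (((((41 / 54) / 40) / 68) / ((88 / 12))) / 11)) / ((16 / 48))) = 136492646400 / 41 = 3329088936.59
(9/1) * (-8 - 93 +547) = 4014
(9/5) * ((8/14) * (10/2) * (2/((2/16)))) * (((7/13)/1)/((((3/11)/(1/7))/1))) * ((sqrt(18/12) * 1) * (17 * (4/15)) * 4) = 95744 * sqrt(6)/455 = 515.44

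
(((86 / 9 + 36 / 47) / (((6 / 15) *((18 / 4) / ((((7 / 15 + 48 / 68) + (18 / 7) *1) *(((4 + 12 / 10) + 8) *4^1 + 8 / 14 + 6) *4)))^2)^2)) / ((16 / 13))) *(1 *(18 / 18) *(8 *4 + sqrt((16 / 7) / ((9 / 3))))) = 540424545980682846032695567219253248 *sqrt(21) / 35515239718255580490046875 + 4323396367845462768261564537754025984 / 1691201891345503832859375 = 2626136296812.93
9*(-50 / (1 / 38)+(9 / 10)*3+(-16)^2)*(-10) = 147717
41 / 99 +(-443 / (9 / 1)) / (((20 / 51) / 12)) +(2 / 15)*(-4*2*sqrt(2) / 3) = -745364 / 495-16*sqrt(2) / 45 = -1506.29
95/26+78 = 2123/26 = 81.65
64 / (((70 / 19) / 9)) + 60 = 7572 / 35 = 216.34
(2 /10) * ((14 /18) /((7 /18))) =2 /5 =0.40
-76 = -76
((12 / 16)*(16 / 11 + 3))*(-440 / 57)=-490 / 19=-25.79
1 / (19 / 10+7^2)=10 / 509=0.02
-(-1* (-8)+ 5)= -13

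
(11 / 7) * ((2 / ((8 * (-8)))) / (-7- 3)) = 11 / 2240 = 0.00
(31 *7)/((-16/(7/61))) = -1519/976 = -1.56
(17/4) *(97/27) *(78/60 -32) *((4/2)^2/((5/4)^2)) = -4049944/3375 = -1199.98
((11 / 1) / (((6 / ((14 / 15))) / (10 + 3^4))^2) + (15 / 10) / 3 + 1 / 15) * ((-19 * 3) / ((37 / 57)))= -193600.35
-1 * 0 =0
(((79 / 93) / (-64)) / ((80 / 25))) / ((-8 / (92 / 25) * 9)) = 1817 / 8570880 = 0.00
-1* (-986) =986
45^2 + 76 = 2101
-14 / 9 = -1.56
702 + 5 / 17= 11939 / 17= 702.29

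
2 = 2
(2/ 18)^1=1/ 9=0.11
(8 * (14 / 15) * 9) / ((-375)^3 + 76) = -336 / 263671495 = -0.00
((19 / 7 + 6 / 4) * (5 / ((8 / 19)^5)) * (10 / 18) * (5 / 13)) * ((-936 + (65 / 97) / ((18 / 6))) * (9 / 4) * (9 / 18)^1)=-358171.41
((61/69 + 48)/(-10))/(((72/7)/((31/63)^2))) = -3241453/28168560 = -0.12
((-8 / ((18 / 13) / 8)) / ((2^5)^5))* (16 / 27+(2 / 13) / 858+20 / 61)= -2818793 / 2222655012864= -0.00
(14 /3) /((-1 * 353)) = -14 /1059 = -0.01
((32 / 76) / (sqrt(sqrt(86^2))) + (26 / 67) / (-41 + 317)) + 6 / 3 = 4 *sqrt(86) / 817 + 18505 / 9246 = 2.05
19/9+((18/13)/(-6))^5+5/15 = 8166259/3341637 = 2.44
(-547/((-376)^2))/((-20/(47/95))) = 547/5715200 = 0.00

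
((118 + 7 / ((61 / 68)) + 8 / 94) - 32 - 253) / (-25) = 456173 / 71675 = 6.36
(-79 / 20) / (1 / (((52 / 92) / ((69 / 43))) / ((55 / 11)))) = -44161 / 158700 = -0.28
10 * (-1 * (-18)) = 180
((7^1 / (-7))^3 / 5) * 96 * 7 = -672 / 5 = -134.40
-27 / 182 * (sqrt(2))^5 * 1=-54 * sqrt(2) / 91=-0.84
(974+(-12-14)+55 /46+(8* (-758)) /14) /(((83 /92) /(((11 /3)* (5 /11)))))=1661690 /1743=953.35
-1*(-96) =96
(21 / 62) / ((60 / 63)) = 441 / 1240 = 0.36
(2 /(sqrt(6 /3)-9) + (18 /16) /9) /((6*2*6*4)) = -65 /182016-sqrt(2) /11376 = -0.00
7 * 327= 2289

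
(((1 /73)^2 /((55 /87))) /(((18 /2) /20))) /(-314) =-58 /27609549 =-0.00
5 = 5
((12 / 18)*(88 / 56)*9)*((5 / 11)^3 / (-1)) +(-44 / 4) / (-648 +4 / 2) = -475183 / 547162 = -0.87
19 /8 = 2.38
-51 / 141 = -17 / 47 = -0.36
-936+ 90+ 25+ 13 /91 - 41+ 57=-5634 /7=-804.86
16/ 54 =8/ 27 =0.30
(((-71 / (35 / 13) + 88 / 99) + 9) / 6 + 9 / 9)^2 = 2725801 / 893025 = 3.05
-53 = -53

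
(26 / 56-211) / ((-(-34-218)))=-0.84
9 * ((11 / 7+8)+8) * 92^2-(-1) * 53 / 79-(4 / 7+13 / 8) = 5921610787 / 4424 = 1338519.62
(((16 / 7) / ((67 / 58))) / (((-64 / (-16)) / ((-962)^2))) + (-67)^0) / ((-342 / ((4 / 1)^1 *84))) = -90401464 / 201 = -449758.53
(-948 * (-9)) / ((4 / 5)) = 10665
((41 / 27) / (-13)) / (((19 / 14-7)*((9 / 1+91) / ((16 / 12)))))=574 / 2079675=0.00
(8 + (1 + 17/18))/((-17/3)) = -179/102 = -1.75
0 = 0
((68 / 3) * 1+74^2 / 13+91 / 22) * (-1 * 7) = -2690891 / 858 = -3136.24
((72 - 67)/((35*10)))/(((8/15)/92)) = 69/28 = 2.46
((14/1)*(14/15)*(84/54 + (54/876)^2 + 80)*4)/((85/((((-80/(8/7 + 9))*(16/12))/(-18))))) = 686951531392/23445015435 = 29.30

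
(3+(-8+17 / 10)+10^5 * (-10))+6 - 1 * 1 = -9999983 / 10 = -999998.30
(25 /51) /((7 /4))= 100 /357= 0.28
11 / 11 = 1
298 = 298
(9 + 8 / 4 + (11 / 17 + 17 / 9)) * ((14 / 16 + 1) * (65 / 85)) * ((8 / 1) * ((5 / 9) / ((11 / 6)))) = 1346150 / 28611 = 47.05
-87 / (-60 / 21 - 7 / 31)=6293 / 223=28.22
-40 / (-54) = 20 / 27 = 0.74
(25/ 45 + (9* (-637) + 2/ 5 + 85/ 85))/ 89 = -257897/ 4005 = -64.39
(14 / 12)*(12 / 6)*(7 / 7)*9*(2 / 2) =21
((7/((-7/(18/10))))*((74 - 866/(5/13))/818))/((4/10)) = 24498/2045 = 11.98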